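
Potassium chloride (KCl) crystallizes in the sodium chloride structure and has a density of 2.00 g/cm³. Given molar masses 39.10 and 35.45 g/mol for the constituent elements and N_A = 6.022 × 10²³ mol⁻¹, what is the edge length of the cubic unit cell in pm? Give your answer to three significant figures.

628 pm

M(KCl) = 74.55 g/mol; Z = 4 formula units per cell.
a³ = Z·M/(N_A·ρ) = 4 × 74.55 / (6.022 × 10²³ × 2.00) = 2.476 × 10^-22 cm³, so a = 6.279 × 10^-8 cm = 628 pm.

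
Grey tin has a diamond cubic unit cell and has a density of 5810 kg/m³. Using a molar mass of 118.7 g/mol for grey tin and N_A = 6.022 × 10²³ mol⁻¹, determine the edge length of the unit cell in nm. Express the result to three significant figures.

0.647 nm

With Z = 8 atoms per diamond cubic cell, a³ = Z·M/(N_A·ρ) = 8 × 118.7 / (6.022 × 10²³ × 5.810 g/cm³) = 2.714 × 10^-22 cm³.
a = (2.714 × 10^-22)^(1/3) = 6.475 × 10^-8 cm = 0.647 nm.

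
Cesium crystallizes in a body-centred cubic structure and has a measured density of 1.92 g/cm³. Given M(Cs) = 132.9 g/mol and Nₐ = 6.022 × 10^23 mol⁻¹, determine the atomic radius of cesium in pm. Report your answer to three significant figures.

For a BCC cell (Z = 2), a³ = Z·M/(N_A·ρ) = 2 × 132.9 / (6.022 × 10²³ × 1.920) = 2.299 × 10^-22 cm³, so a = 6.126 × 10^-8 cm = 612.6 pm.
Atoms touch along the body diagonal, so √3·a = 4r, so r = 0.4330 × a = 265 pm.

265 pm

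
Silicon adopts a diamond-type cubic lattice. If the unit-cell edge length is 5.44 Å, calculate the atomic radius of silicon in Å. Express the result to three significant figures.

In a diamond cubic lattice, nearest neighbors lie along the body diagonal with √3·a = 8r.
r = √3·a/8 = 1.7321 × 5.44 / 8 = 1.18 Å.

1.18 Å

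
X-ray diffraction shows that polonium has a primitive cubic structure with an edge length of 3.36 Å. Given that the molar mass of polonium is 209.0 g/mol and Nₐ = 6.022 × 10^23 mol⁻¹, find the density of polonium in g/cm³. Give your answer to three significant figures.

A simple cubic unit cell contains Z = 1 atom.
Cell volume: a³ = (3.36 Å)³ = (3.360 × 10^-8 cm)³ = 3.793 × 10^-23 cm³.
ρ = Z·M/(N_A·a³) = 1 × 209.0 / (6.022 × 10²³ × 3.793 × 10^-23) = 9.149 g/cm³.

9.15 g/cm³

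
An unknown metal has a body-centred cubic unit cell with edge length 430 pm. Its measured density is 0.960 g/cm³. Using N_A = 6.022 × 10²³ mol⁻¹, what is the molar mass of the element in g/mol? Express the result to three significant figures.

A BCC cell has Z = 2 atoms; a = 4.300 × 10^-8 cm.
M = ρ·N_A·a³/Z = 0.960 × 6.022 × 10²³ × 7.951 × 10^-23 / 2 = 23.0 g/mol.

23.0 g/mol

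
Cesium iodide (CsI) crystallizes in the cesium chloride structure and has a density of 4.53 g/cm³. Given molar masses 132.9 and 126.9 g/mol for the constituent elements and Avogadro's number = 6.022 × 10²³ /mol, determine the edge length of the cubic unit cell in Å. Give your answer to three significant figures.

4.57 Å

M(CsI) = 259.8 g/mol; Z = 1 formula unit per cell.
a³ = Z·M/(N_A·ρ) = 1 × 259.8 / (6.022 × 10²³ × 4.53) = 9.524 × 10^-23 cm³, so a = 4.567 × 10^-8 cm = 4.57 Å.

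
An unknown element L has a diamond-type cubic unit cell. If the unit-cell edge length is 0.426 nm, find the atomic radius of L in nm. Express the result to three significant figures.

0.0922 nm

In a diamond cubic lattice, nearest neighbors lie along the body diagonal with √3·a = 8r.
r = √3·a/8 = 1.7321 × 0.426 / 8 = 0.0922 nm.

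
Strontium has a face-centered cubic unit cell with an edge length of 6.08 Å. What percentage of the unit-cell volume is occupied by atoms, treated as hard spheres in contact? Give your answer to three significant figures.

74.0%

In an FCC lattice atoms touch along the face diagonal, so √2·a = 4r, so r = 0.3536a = 2.150 Å.
Packing fraction = Z·(4/3)πr³ / a³ = 4 × (4/3)π × (2.150)³ / (6.08)³ = 0.7405 = 74.0%.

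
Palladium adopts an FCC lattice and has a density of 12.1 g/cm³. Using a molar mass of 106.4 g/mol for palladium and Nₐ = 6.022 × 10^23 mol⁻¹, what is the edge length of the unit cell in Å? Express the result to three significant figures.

With Z = 4 atoms per FCC cell, a³ = Z·M/(N_A·ρ) = 4 × 106.4 / (6.022 × 10²³ × 12.10 g/cm³) = 5.841 × 10^-23 cm³.
a = (5.841 × 10^-23)^(1/3) = 3.880 × 10^-8 cm = 3.88 Å.

3.88 Å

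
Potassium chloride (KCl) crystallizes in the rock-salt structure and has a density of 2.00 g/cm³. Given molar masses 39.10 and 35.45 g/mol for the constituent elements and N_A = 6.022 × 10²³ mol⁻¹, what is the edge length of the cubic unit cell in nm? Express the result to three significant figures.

0.628 nm

M(KCl) = 74.55 g/mol; Z = 4 formula units per cell.
a³ = Z·M/(N_A·ρ) = 4 × 74.55 / (6.022 × 10²³ × 2.00) = 2.476 × 10^-22 cm³, so a = 6.279 × 10^-8 cm = 0.628 nm.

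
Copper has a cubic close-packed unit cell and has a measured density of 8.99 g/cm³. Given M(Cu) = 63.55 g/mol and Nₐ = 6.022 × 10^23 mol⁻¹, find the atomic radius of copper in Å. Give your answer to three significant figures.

1.28 Å

For an FCC cell (Z = 4), a³ = Z·M/(N_A·ρ) = 4 × 63.55 / (6.022 × 10²³ × 8.990) = 4.695 × 10^-23 cm³, so a = 3.608 × 10^-8 cm = 3.608 Å.
Atoms touch along the face diagonal, so √2·a = 4r, so r = 0.3536 × a = 1.28 Å.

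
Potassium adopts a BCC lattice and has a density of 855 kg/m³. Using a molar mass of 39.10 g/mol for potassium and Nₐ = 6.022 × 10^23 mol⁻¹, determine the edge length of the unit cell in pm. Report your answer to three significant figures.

534 pm

With Z = 2 atoms per BCC cell, a³ = Z·M/(N_A·ρ) = 2 × 39.10 / (6.022 × 10²³ × 0.8550 g/cm³) = 1.519 × 10^-22 cm³.
a = (1.519 × 10^-22)^(1/3) = 5.335 × 10^-8 cm = 534 pm.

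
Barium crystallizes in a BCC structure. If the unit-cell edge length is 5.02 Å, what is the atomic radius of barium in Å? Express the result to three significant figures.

In a BCC lattice, atoms touch along the body diagonal, so √3·a = 4r.
r = √3·a/4 = 1.7321 × 5.02 / 4 = 2.17 Å.

2.17 Å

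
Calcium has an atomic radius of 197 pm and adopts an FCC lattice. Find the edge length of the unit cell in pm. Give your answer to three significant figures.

557 pm

In an FCC lattice, atoms touch along the face diagonal, so √2·a = 4r.
a = 4r/√2 = 4 × 197 / 1.4142 = 557 pm.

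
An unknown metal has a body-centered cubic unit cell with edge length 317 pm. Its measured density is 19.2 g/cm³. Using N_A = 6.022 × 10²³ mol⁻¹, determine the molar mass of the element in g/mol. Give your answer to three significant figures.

184 g/mol

A BCC cell has Z = 2 atoms; a = 3.170 × 10^-8 cm.
M = ρ·N_A·a³/Z = 19.2 × 6.022 × 10²³ × 3.186 × 10^-23 / 2 = 184 g/mol.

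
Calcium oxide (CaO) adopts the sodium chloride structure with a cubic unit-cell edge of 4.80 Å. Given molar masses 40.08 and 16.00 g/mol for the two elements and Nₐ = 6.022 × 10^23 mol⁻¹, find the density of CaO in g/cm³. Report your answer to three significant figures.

The sodium chloride structure contains Z = 4 formula units per cell; M(CaO) = 40.08 + 16.00 = 56.08 g/mol.
a³ = (4.800 × 10^-8 cm)³ = 1.106 × 10^-22 cm³.
ρ = 4 × 56.08 / (6.022 × 10²³ × 1.106 × 10^-22) = 3.368 g/cm³.

3.37 g/cm³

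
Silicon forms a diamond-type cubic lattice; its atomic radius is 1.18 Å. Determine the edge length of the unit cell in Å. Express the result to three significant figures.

5.45 Å

In a diamond cubic lattice, nearest neighbors lie along the body diagonal with √3·a = 8r.
a = 8r/√3 = 8 × 1.18 / 1.7321 = 5.45 Å.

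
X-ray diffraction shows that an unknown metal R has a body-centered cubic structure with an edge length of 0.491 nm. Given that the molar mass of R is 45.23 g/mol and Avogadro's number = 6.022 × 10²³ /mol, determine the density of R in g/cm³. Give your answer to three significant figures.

1.27 g/cm³

A BCC unit cell contains Z = 2 atoms.
Cell volume: a³ = (0.491 nm)³ = (4.910 × 10^-8 cm)³ = 1.184 × 10^-22 cm³.
ρ = Z·M/(N_A·a³) = 2 × 45.23 / (6.022 × 10²³ × 1.184 × 10^-22) = 1.269 g/cm³.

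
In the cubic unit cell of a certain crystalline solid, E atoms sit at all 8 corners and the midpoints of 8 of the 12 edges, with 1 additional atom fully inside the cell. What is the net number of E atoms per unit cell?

4

Corner atoms are shared by 8 cells (1/8 each), edge atoms by 4 (1/4 each), interior atoms are unshared.
Net atoms = 8 × 1/8 + 8 × 1/4 + 1 = 1 + 2 + 1 = 4.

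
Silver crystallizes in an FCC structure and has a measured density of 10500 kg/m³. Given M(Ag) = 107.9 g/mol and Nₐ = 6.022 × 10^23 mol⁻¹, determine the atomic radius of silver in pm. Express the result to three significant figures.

For an FCC cell (Z = 4), a³ = Z·M/(N_A·ρ) = 4 × 107.9 / (6.022 × 10²³ × 10.50) = 6.826 × 10^-23 cm³, so a = 4.087 × 10^-8 cm = 408.7 pm.
Atoms touch along the face diagonal, so √2·a = 4r, so r = 0.3536 × a = 144 pm.

144 pm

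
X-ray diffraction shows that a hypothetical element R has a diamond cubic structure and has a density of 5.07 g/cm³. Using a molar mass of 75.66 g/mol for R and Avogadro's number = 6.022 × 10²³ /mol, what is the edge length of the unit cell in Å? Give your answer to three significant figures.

With Z = 8 atoms per diamond cubic cell, a³ = Z·M/(N_A·ρ) = 8 × 75.66 / (6.022 × 10²³ × 5.070 g/cm³) = 1.982 × 10^-22 cm³.
a = (1.982 × 10^-22)^(1/3) = 5.831 × 10^-8 cm = 5.83 Å.

5.83 Å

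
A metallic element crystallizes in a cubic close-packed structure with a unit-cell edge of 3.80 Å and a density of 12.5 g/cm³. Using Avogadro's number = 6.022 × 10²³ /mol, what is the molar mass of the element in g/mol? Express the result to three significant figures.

An FCC cell has Z = 4 atoms; a = 3.800 × 10^-8 cm.
M = ρ·N_A·a³/Z = 12.5 × 6.022 × 10²³ × 5.487 × 10^-23 / 4 = 103 g/mol.

103 g/mol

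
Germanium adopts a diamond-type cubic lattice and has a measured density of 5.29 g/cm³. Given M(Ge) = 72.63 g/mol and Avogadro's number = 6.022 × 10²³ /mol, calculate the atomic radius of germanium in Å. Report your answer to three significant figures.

For a diamond cubic cell (Z = 8), a³ = Z·M/(N_A·ρ) = 8 × 72.63 / (6.022 × 10²³ × 5.290) = 1.824 × 10^-22 cm³, so a = 5.671 × 10^-8 cm = 5.671 Å.
Nearest neighbors lie along the body diagonal with √3·a = 8r, so r = 0.2165 × a = 1.23 Å.

1.23 Å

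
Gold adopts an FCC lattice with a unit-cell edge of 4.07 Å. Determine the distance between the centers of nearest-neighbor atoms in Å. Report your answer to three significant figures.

In an FCC structure, atoms touch along the face diagonal, so √2·a = 4r; the nearest-neighbor distance equals 2r = 0.7071·a.
d = 0.7071 × 4.07 = 2.88 Å.

2.88 Å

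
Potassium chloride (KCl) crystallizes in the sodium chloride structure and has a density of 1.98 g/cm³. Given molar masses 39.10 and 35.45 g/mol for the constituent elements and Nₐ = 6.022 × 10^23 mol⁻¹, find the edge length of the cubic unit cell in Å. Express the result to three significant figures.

M(KCl) = 74.55 g/mol; Z = 4 formula units per cell.
a³ = Z·M/(N_A·ρ) = 4 × 74.55 / (6.022 × 10²³ × 1.98) = 2.501 × 10^-22 cm³, so a = 6.300 × 10^-8 cm = 6.30 Å.

6.30 Å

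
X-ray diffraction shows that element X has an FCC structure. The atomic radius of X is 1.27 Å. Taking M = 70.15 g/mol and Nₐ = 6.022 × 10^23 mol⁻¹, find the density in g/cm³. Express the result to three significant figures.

10.1 g/cm³

In an FCC lattice, atoms touch along the face diagonal, so √2·a = 4r, giving a = 3.592 Å = 3.592 × 10^-8 cm.
With Z = 4, ρ = Z·M/(N_A·a³) = 4 × 70.15 / (6.022 × 10²³ × 4.635 × 10^-23) = 10.05 g/cm³.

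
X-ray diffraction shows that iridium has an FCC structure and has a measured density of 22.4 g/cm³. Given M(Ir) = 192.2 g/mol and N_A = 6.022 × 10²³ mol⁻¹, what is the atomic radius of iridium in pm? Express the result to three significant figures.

For an FCC cell (Z = 4), a³ = Z·M/(N_A·ρ) = 4 × 192.2 / (6.022 × 10²³ × 22.40) = 5.699 × 10^-23 cm³, so a = 3.848 × 10^-8 cm = 384.8 pm.
Atoms touch along the face diagonal, so √2·a = 4r, so r = 0.3536 × a = 136 pm.

136 pm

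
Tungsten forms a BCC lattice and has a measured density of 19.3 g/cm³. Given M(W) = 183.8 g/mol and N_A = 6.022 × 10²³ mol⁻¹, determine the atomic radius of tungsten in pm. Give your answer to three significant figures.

137 pm

For a BCC cell (Z = 2), a³ = Z·M/(N_A·ρ) = 2 × 183.8 / (6.022 × 10²³ × 19.30) = 3.163 × 10^-23 cm³, so a = 3.162 × 10^-8 cm = 316.2 pm.
Atoms touch along the body diagonal, so √3·a = 4r, so r = 0.4330 × a = 137 pm.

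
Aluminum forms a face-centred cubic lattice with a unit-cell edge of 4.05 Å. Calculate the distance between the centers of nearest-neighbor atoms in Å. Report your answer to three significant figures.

In an FCC structure, atoms touch along the face diagonal, so √2·a = 4r; the nearest-neighbor distance equals 2r = 0.7071·a.
d = 0.7071 × 4.05 = 2.86 Å.

2.86 Å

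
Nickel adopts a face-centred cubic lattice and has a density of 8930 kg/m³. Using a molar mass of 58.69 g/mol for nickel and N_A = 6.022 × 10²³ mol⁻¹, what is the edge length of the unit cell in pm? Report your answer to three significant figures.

With Z = 4 atoms per FCC cell, a³ = Z·M/(N_A·ρ) = 4 × 58.69 / (6.022 × 10²³ × 8.930 g/cm³) = 4.365 × 10^-23 cm³.
a = (4.365 × 10^-23)^(1/3) = 3.521 × 10^-8 cm = 352 pm.

352 pm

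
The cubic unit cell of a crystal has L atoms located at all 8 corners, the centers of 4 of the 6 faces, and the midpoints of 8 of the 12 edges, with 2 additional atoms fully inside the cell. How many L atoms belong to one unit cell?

Corner atoms are shared by 8 cells (1/8 each), face atoms by 2 (1/2 each), edge atoms by 4 (1/4 each), interior atoms are unshared.
Net atoms = 8 × 1/8 + 4 × 1/2 + 8 × 1/4 + 2 = 1 + 2 + 2 + 2 = 7.

7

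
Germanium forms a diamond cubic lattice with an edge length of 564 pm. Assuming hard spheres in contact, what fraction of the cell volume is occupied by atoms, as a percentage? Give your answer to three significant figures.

In a diamond cubic lattice nearest neighbors lie along the body diagonal with √3·a = 8r, so r = 0.2165a = 122.1 pm.
Packing fraction = Z·(4/3)πr³ / a³ = 8 × (4/3)π × (122.1)³ / (564)³ = 0.3401 = 34.0%.

34.0%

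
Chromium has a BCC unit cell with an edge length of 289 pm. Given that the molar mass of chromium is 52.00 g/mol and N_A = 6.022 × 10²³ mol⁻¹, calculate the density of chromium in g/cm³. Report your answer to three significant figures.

7.15 g/cm³

A BCC unit cell contains Z = 2 atoms.
Cell volume: a³ = (289 pm)³ = (2.890 × 10^-8 cm)³ = 2.414 × 10^-23 cm³.
ρ = Z·M/(N_A·a³) = 2 × 52.00 / (6.022 × 10²³ × 2.414 × 10^-23) = 7.155 g/cm³.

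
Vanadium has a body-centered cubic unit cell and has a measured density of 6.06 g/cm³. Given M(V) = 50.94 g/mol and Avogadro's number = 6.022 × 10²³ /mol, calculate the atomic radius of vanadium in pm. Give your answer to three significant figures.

131 pm

For a BCC cell (Z = 2), a³ = Z·M/(N_A·ρ) = 2 × 50.94 / (6.022 × 10²³ × 6.060) = 2.792 × 10^-23 cm³, so a = 3.034 × 10^-8 cm = 303.4 pm.
Atoms touch along the body diagonal, so √3·a = 4r, so r = 0.4330 × a = 131 pm.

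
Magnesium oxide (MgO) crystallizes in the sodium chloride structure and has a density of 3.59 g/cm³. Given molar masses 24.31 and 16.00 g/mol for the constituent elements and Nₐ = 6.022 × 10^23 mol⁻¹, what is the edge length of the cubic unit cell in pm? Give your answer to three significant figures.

421 pm

M(MgO) = 40.31 g/mol; Z = 4 formula units per cell.
a³ = Z·M/(N_A·ρ) = 4 × 40.31 / (6.022 × 10²³ × 3.59) = 7.458 × 10^-23 cm³, so a = 4.209 × 10^-8 cm = 421 pm.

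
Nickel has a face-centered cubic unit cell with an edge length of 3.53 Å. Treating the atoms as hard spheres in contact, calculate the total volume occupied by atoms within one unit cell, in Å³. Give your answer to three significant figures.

In an FCC lattice atoms touch along the face diagonal, so √2·a = 4r, so r = 0.3536a = 1.248 Å.
V_atoms = Z × (4/3)πr³ = 4 × (4/3)π × (1.248)³ = 32.6 Å³.

32.6 Å³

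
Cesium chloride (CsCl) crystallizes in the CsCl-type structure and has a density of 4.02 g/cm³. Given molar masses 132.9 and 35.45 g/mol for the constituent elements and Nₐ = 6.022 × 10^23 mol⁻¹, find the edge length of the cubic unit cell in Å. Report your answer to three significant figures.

M(CsCl) = 168.35 g/mol; Z = 1 formula unit per cell.
a³ = Z·M/(N_A·ρ) = 1 × 168.35 / (6.022 × 10²³ × 4.02) = 6.954 × 10^-23 cm³, so a = 4.112 × 10^-8 cm = 4.11 Å.

4.11 Å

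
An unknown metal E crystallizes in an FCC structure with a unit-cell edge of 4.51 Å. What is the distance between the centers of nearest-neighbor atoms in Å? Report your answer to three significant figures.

In an FCC structure, atoms touch along the face diagonal, so √2·a = 4r; the nearest-neighbor distance equals 2r = 0.7071·a.
d = 0.7071 × 4.51 = 3.19 Å.

3.19 Å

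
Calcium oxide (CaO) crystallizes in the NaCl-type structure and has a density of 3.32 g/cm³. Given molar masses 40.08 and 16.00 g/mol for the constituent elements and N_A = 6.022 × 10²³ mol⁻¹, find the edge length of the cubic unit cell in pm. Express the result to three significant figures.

482 pm

M(CaO) = 56.08 g/mol; Z = 4 formula units per cell.
a³ = Z·M/(N_A·ρ) = 4 × 56.08 / (6.022 × 10²³ × 3.32) = 1.122 × 10^-22 cm³, so a = 4.823 × 10^-8 cm = 482 pm.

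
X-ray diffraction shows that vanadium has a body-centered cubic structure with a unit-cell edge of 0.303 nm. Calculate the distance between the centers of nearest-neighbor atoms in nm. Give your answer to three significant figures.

In a BCC structure, atoms touch along the body diagonal, so √3·a = 4r; the nearest-neighbor distance equals 2r = 0.8660·a.
d = 0.8660 × 0.303 = 0.262 nm.

0.262 nm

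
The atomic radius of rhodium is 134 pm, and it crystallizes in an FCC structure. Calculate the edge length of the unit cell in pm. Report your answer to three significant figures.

In an FCC lattice, atoms touch along the face diagonal, so √2·a = 4r.
a = 4r/√2 = 4 × 134 / 1.4142 = 379 pm.

379 pm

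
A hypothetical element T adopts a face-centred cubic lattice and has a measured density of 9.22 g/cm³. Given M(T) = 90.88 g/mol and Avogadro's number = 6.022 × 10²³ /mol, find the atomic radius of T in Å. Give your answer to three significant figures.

1.42 Å

For an FCC cell (Z = 4), a³ = Z·M/(N_A·ρ) = 4 × 90.88 / (6.022 × 10²³ × 9.220) = 6.547 × 10^-23 cm³, so a = 4.030 × 10^-8 cm = 4.030 Å.
Atoms touch along the face diagonal, so √2·a = 4r, so r = 0.3536 × a = 1.42 Å.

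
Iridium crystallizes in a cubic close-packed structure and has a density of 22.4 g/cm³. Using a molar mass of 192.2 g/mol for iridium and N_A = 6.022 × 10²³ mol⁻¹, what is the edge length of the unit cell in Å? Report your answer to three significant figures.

With Z = 4 atoms per FCC cell, a³ = Z·M/(N_A·ρ) = 4 × 192.2 / (6.022 × 10²³ × 22.40 g/cm³) = 5.699 × 10^-23 cm³.
a = (5.699 × 10^-23)^(1/3) = 3.848 × 10^-8 cm = 3.85 Å.

3.85 Å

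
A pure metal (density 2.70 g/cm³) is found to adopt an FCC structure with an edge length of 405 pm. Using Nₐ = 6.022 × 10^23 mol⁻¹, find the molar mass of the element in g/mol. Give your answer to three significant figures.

27.0 g/mol

An FCC cell has Z = 4 atoms; a = 4.050 × 10^-8 cm.
M = ρ·N_A·a³/Z = 2.70 × 6.022 × 10²³ × 6.643 × 10^-23 / 4 = 27.0 g/mol.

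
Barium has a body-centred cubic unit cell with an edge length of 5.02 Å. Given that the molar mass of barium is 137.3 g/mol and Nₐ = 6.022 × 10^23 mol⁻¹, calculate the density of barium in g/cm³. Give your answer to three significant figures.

A BCC unit cell contains Z = 2 atoms.
Cell volume: a³ = (5.02 Å)³ = (5.020 × 10^-8 cm)³ = 1.265 × 10^-22 cm³.
ρ = Z·M/(N_A·a³) = 2 × 137.3 / (6.022 × 10²³ × 1.265 × 10^-22) = 3.605 g/cm³.

3.60 g/cm³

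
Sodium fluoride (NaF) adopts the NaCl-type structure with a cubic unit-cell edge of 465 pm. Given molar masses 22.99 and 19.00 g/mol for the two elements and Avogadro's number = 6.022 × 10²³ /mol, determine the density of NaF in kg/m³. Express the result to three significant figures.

2770 kg/m³

The NaCl-type structure contains Z = 4 formula units per cell; M(NaF) = 22.99 + 19.00 = 41.99 g/mol.
a³ = (4.650 × 10^-8 cm)³ = 1.005 × 10^-22 cm³.
ρ = 4 × 41.99 / (6.022 × 10²³ × 1.005 × 10^-22) = 2.774 g/cm³ = 2770 kg/m³.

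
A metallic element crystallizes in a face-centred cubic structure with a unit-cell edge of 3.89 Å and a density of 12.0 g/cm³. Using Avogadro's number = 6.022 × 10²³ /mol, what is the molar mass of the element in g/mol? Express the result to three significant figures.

An FCC cell has Z = 4 atoms; a = 3.890 × 10^-8 cm.
M = ρ·N_A·a³/Z = 12.0 × 6.022 × 10²³ × 5.886 × 10^-23 / 4 = 106 g/mol.

106 g/mol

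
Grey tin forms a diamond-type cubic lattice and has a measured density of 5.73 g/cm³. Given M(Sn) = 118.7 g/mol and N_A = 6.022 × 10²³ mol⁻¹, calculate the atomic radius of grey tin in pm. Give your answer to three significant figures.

141 pm

For a diamond cubic cell (Z = 8), a³ = Z·M/(N_A·ρ) = 8 × 118.7 / (6.022 × 10²³ × 5.730) = 2.752 × 10^-22 cm³, so a = 6.505 × 10^-8 cm = 650.5 pm.
Nearest neighbors lie along the body diagonal with √3·a = 8r, so r = 0.2165 × a = 141 pm.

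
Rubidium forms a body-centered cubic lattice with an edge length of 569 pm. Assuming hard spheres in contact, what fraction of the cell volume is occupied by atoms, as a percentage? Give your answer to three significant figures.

In a BCC lattice atoms touch along the body diagonal, so √3·a = 4r, so r = 0.4330a = 246.4 pm.
Packing fraction = Z·(4/3)πr³ / a³ = 2 × (4/3)π × (246.4)³ / (569)³ = 0.6802 = 68.0%.

68.0%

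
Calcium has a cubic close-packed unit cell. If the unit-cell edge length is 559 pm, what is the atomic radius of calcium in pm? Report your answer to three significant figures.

198 pm

In an FCC lattice, atoms touch along the face diagonal, so √2·a = 4r.
r = √2·a/4 = 1.4142 × 559 / 4 = 198 pm.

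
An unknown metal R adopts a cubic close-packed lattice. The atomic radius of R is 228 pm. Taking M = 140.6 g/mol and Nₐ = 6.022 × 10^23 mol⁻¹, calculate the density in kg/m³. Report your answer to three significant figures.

3480 kg/m³

In an FCC lattice, atoms touch along the face diagonal, so √2·a = 4r, giving a = 644.9 pm = 6.449 × 10^-8 cm.
With Z = 4, ρ = Z·M/(N_A·a³) = 4 × 140.6 / (6.022 × 10²³ × 2.682 × 10^-22) = 3.482 g/cm³ = 3480 kg/m³.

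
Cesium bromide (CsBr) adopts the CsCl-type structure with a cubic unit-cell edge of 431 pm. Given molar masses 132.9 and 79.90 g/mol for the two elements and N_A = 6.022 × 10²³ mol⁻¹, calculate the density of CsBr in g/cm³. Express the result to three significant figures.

The CsCl-type structure contains Z = 1 formula unit per cell; M(CsBr) = 132.9 + 79.90 = 212.8 g/mol.
a³ = (4.310 × 10^-8 cm)³ = 8.006 × 10^-23 cm³.
ρ = 1 × 212.8 / (6.022 × 10²³ × 8.006 × 10^-23) = 4.414 g/cm³.

4.41 g/cm³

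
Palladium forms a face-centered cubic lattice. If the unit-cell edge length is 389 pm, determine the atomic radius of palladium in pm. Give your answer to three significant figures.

In an FCC lattice, atoms touch along the face diagonal, so √2·a = 4r.
r = √2·a/4 = 1.4142 × 389 / 4 = 138 pm.

138 pm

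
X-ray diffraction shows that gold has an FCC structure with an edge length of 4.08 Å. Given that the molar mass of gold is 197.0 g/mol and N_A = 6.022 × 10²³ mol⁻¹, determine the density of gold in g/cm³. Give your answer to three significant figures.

An FCC unit cell contains Z = 4 atoms.
Cell volume: a³ = (4.08 Å)³ = (4.080 × 10^-8 cm)³ = 6.792 × 10^-23 cm³.
ρ = Z·M/(N_A·a³) = 4 × 197.0 / (6.022 × 10²³ × 6.792 × 10^-23) = 19.27 g/cm³.

19.3 g/cm³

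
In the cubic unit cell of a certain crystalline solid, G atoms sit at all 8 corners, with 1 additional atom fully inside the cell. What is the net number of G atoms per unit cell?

2

Corner atoms are shared by 8 cells (1/8 each), interior atoms are unshared.
Net atoms = 8 × 1/8 + 1 = 1 + 1 = 2.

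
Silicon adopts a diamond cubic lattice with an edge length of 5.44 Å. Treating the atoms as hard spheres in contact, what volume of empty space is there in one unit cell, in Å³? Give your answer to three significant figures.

106 Å³

In a diamond cubic lattice nearest neighbors lie along the body diagonal with √3·a = 8r, so r = 0.2165a = 1.178 Å.
V_cell = a³ = 161.0 Å³; V_atoms = 8 × (4/3)πr³ = 54.75 Å³.
Empty space = 161.0 − 54.75 = 106 Å³.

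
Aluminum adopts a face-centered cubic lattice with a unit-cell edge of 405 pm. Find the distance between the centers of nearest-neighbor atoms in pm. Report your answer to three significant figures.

286 pm

In an FCC structure, atoms touch along the face diagonal, so √2·a = 4r; the nearest-neighbor distance equals 2r = 0.7071·a.
d = 0.7071 × 405 = 286 pm.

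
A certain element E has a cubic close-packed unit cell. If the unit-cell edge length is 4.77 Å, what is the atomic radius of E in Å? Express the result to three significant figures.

In an FCC lattice, atoms touch along the face diagonal, so √2·a = 4r.
r = √2·a/4 = 1.4142 × 4.77 / 4 = 1.69 Å.

1.69 Å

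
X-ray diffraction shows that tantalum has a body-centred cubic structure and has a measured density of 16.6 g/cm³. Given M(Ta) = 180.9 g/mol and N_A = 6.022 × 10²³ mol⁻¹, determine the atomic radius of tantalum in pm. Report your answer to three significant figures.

143 pm

For a BCC cell (Z = 2), a³ = Z·M/(N_A·ρ) = 2 × 180.9 / (6.022 × 10²³ × 16.60) = 3.619 × 10^-23 cm³, so a = 3.308 × 10^-8 cm = 330.8 pm.
Atoms touch along the body diagonal, so √3·a = 4r, so r = 0.4330 × a = 143 pm.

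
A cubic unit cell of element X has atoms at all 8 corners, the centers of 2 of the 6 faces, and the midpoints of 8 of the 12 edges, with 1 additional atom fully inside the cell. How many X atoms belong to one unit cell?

5

Corner atoms are shared by 8 cells (1/8 each), face atoms by 2 (1/2 each), edge atoms by 4 (1/4 each), interior atoms are unshared.
Net atoms = 8 × 1/8 + 2 × 1/2 + 8 × 1/4 + 1 = 1 + 1 + 2 + 1 = 5.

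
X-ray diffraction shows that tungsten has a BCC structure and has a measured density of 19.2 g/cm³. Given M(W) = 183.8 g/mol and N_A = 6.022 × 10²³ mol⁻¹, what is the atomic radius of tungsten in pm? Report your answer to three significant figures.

For a BCC cell (Z = 2), a³ = Z·M/(N_A·ρ) = 2 × 183.8 / (6.022 × 10²³ × 19.20) = 3.179 × 10^-23 cm³, so a = 3.168 × 10^-8 cm = 316.8 pm.
Atoms touch along the body diagonal, so √3·a = 4r, so r = 0.4330 × a = 137 pm.

137 pm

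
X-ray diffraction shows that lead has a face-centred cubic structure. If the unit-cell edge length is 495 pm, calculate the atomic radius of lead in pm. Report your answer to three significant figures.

In an FCC lattice, atoms touch along the face diagonal, so √2·a = 4r.
r = √2·a/4 = 1.4142 × 495 / 4 = 175 pm.

175 pm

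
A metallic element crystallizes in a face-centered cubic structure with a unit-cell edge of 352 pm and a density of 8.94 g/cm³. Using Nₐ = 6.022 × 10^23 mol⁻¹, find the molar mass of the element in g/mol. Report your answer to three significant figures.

An FCC cell has Z = 4 atoms; a = 3.520 × 10^-8 cm.
M = ρ·N_A·a³/Z = 8.94 × 6.022 × 10²³ × 4.361 × 10^-23 / 4 = 58.7 g/mol.

58.7 g/mol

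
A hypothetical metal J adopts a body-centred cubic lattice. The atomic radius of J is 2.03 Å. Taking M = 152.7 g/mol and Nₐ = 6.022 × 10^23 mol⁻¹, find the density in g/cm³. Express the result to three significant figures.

In a BCC lattice, atoms touch along the body diagonal, so √3·a = 4r, giving a = 4.688 Å = 4.688 × 10^-8 cm.
With Z = 2, ρ = Z·M/(N_A·a³) = 2 × 152.7 / (6.022 × 10²³ × 1.030 × 10^-22) = 4.922 g/cm³.

4.92 g/cm³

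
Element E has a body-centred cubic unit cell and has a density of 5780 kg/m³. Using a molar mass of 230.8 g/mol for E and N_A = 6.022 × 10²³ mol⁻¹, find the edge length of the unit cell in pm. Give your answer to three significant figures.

510 pm

With Z = 2 atoms per BCC cell, a³ = Z·M/(N_A·ρ) = 2 × 230.8 / (6.022 × 10²³ × 5.780 g/cm³) = 1.326 × 10^-22 cm³.
a = (1.326 × 10^-22)^(1/3) = 5.100 × 10^-8 cm = 510 pm.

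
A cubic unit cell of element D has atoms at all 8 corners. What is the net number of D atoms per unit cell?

1

Corner atoms are shared by 8 cells (1/8 each).
Net atoms = 8 × 1/8 = 1 = 1.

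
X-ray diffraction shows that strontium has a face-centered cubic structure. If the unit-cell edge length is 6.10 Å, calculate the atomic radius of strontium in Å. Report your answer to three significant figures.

2.16 Å

In an FCC lattice, atoms touch along the face diagonal, so √2·a = 4r.
r = √2·a/4 = 1.4142 × 6.10 / 4 = 2.16 Å.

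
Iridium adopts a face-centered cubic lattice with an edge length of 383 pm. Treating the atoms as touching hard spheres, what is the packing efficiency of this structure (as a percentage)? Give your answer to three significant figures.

In an FCC lattice atoms touch along the face diagonal, so √2·a = 4r, so r = 0.3536a = 135.4 pm.
Packing fraction = Z·(4/3)πr³ / a³ = 4 × (4/3)π × (135.4)³ / (383)³ = 0.7405 = 74.0%.

74.0%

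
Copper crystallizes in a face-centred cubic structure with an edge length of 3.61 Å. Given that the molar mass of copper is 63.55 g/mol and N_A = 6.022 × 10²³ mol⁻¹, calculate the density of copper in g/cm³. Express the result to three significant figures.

8.97 g/cm³

An FCC unit cell contains Z = 4 atoms.
Cell volume: a³ = (3.61 Å)³ = (3.610 × 10^-8 cm)³ = 4.705 × 10^-23 cm³.
ρ = Z·M/(N_A·a³) = 4 × 63.55 / (6.022 × 10²³ × 4.705 × 10^-23) = 8.972 g/cm³.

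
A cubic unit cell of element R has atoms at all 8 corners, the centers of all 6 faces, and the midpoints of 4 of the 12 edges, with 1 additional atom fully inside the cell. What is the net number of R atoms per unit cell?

6

Corner atoms are shared by 8 cells (1/8 each), face atoms by 2 (1/2 each), edge atoms by 4 (1/4 each), interior atoms are unshared.
Net atoms = 8 × 1/8 + 6 × 1/2 + 4 × 1/4 + 1 = 1 + 3 + 1 + 1 = 6.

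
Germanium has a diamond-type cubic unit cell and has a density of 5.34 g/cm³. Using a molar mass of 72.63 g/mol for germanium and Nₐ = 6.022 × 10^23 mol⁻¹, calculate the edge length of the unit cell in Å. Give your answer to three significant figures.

With Z = 8 atoms per diamond cubic cell, a³ = Z·M/(N_A·ρ) = 8 × 72.63 / (6.022 × 10²³ × 5.340 g/cm³) = 1.807 × 10^-22 cm³.
a = (1.807 × 10^-22)^(1/3) = 5.653 × 10^-8 cm = 5.65 Å.

5.65 Å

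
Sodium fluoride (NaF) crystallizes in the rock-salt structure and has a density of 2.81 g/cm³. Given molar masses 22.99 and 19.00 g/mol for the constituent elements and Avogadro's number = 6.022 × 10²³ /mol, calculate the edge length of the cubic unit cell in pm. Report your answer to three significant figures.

M(NaF) = 41.99 g/mol; Z = 4 formula units per cell.
a³ = Z·M/(N_A·ρ) = 4 × 41.99 / (6.022 × 10²³ × 2.81) = 9.926 × 10^-23 cm³, so a = 4.630 × 10^-8 cm = 463 pm.

463 pm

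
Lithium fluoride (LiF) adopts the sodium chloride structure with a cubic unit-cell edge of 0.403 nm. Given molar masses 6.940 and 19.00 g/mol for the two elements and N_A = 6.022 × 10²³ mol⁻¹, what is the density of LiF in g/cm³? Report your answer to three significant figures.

The sodium chloride structure contains Z = 4 formula units per cell; M(LiF) = 6.940 + 19.00 = 25.94 g/mol.
a³ = (4.030 × 10^-8 cm)³ = 6.545 × 10^-23 cm³.
ρ = 4 × 25.94 / (6.022 × 10²³ × 6.545 × 10^-23) = 2.633 g/cm³.

2.63 g/cm³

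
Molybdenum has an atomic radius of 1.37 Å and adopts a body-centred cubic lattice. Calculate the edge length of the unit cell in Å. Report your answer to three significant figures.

In a BCC lattice, atoms touch along the body diagonal, so √3·a = 4r.
a = 4r/√3 = 4 × 1.37 / 1.7321 = 3.16 Å.

3.16 Å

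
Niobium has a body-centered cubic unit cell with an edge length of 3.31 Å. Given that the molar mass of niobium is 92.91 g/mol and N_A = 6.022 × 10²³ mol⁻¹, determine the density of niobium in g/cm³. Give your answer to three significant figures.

A BCC unit cell contains Z = 2 atoms.
Cell volume: a³ = (3.31 Å)³ = (3.310 × 10^-8 cm)³ = 3.626 × 10^-23 cm³.
ρ = Z·M/(N_A·a³) = 2 × 92.91 / (6.022 × 10²³ × 3.626 × 10^-23) = 8.509 g/cm³.

8.51 g/cm³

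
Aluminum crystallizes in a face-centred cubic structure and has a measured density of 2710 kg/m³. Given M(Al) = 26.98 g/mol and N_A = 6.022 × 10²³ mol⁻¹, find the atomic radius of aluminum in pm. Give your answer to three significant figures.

For an FCC cell (Z = 4), a³ = Z·M/(N_A·ρ) = 4 × 26.98 / (6.022 × 10²³ × 2.710) = 6.613 × 10^-23 cm³, so a = 4.044 × 10^-8 cm = 404.4 pm.
Atoms touch along the face diagonal, so √2·a = 4r, so r = 0.3536 × a = 143 pm.

143 pm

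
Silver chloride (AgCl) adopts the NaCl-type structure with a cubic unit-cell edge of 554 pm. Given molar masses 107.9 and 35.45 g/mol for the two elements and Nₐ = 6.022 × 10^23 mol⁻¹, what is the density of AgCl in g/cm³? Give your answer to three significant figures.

The NaCl-type structure contains Z = 4 formula units per cell; M(AgCl) = 107.9 + 35.45 = 143.35 g/mol.
a³ = (5.540 × 10^-8 cm)³ = 1.700 × 10^-22 cm³.
ρ = 4 × 143.35 / (6.022 × 10²³ × 1.700 × 10^-22) = 5.600 g/cm³.

5.60 g/cm³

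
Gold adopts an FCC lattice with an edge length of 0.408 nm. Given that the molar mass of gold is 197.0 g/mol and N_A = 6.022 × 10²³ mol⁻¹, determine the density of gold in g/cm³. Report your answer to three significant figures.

19.3 g/cm³

An FCC unit cell contains Z = 4 atoms.
Cell volume: a³ = (0.408 nm)³ = (4.080 × 10^-8 cm)³ = 6.792 × 10^-23 cm³.
ρ = Z·M/(N_A·a³) = 4 × 197.0 / (6.022 × 10²³ × 6.792 × 10^-23) = 19.27 g/cm³.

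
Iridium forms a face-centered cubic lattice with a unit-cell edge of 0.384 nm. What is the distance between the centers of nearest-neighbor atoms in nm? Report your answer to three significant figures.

0.272 nm

In an FCC structure, atoms touch along the face diagonal, so √2·a = 4r; the nearest-neighbor distance equals 2r = 0.7071·a.
d = 0.7071 × 0.384 = 0.272 nm.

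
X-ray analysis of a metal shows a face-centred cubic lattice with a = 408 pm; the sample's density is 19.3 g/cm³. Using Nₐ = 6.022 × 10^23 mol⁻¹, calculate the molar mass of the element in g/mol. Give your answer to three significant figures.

197 g/mol

An FCC cell has Z = 4 atoms; a = 4.080 × 10^-8 cm.
M = ρ·N_A·a³/Z = 19.3 × 6.022 × 10²³ × 6.792 × 10^-23 / 4 = 197 g/mol.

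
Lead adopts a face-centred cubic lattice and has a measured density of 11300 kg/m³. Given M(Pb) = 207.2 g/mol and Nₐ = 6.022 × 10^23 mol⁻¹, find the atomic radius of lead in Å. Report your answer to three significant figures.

For an FCC cell (Z = 4), a³ = Z·M/(N_A·ρ) = 4 × 207.2 / (6.022 × 10²³ × 11.30) = 1.218 × 10^-22 cm³, so a = 4.957 × 10^-8 cm = 4.957 Å.
Atoms touch along the face diagonal, so √2·a = 4r, so r = 0.3536 × a = 1.75 Å.

1.75 Å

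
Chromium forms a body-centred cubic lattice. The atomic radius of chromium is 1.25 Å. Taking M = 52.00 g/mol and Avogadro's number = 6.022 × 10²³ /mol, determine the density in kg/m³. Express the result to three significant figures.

7180 kg/m³

In a BCC lattice, atoms touch along the body diagonal, so √3·a = 4r, giving a = 2.887 Å = 2.887 × 10^-8 cm.
With Z = 2, ρ = Z·M/(N_A·a³) = 2 × 52.00 / (6.022 × 10²³ × 2.406 × 10^-23) = 7.179 g/cm³ = 7180 kg/m³.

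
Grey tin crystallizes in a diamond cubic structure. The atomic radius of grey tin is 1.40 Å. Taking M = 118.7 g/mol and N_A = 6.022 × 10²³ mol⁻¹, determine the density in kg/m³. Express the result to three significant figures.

5830 kg/m³

In a diamond cubic lattice, nearest neighbors lie along the body diagonal with √3·a = 8r, giving a = 6.466 Å = 6.466 × 10^-8 cm.
With Z = 8, ρ = Z·M/(N_A·a³) = 8 × 118.7 / (6.022 × 10²³ × 2.704 × 10^-22) = 5.832 g/cm³ = 5830 kg/m³.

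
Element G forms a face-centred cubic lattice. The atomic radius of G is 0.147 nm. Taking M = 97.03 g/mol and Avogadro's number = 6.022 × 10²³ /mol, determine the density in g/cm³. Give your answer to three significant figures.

8.97 g/cm³

In an FCC lattice, atoms touch along the face diagonal, so √2·a = 4r, giving a = 0.4158 nm = 4.158 × 10^-8 cm.
With Z = 4, ρ = Z·M/(N_A·a³) = 4 × 97.03 / (6.022 × 10²³ × 7.188 × 10^-23) = 8.967 g/cm³.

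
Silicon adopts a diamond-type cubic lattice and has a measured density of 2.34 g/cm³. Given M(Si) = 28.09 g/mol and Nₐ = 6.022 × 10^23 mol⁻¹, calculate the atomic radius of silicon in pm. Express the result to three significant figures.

117 pm

For a diamond cubic cell (Z = 8), a³ = Z·M/(N_A·ρ) = 8 × 28.09 / (6.022 × 10²³ × 2.340) = 1.595 × 10^-22 cm³, so a = 5.423 × 10^-8 cm = 542.3 pm.
Nearest neighbors lie along the body diagonal with √3·a = 8r, so r = 0.2165 × a = 117 pm.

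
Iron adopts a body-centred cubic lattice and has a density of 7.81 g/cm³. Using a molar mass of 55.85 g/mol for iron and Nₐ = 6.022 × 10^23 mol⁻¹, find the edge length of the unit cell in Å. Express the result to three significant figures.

With Z = 2 atoms per BCC cell, a³ = Z·M/(N_A·ρ) = 2 × 55.85 / (6.022 × 10²³ × 7.810 g/cm³) = 2.375 × 10^-23 cm³.
a = (2.375 × 10^-23)^(1/3) = 2.874 × 10^-8 cm = 2.87 Å.

2.87 Å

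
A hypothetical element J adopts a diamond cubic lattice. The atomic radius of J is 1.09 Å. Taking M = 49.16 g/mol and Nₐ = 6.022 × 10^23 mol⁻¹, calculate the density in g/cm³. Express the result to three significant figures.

5.12 g/cm³

In a diamond cubic lattice, nearest neighbors lie along the body diagonal with √3·a = 8r, giving a = 5.034 Å = 5.034 × 10^-8 cm.
With Z = 8, ρ = Z·M/(N_A·a³) = 8 × 49.16 / (6.022 × 10²³ × 1.276 × 10^-22) = 5.118 g/cm³.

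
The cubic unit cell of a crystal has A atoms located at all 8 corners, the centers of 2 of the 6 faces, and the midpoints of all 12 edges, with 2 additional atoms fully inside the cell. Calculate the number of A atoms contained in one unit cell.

Corner atoms are shared by 8 cells (1/8 each), face atoms by 2 (1/2 each), edge atoms by 4 (1/4 each), interior atoms are unshared.
Net atoms = 8 × 1/8 + 2 × 1/2 + 12 × 1/4 + 2 = 1 + 1 + 3 + 2 = 7.

7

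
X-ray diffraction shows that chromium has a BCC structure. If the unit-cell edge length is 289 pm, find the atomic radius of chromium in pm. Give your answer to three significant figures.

In a BCC lattice, atoms touch along the body diagonal, so √3·a = 4r.
r = √3·a/4 = 1.7321 × 289 / 4 = 125 pm.

125 pm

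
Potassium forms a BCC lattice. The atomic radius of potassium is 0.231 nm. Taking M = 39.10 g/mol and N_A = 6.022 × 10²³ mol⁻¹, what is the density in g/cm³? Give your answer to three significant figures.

In a BCC lattice, atoms touch along the body diagonal, so √3·a = 4r, giving a = 0.5335 nm = 5.335 × 10^-8 cm.
With Z = 2, ρ = Z·M/(N_A·a³) = 2 × 39.10 / (6.022 × 10²³ × 1.518 × 10^-22) = 0.8553 g/cm³.

0.855 g/cm³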